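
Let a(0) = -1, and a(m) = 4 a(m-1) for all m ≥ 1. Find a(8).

a(1) = 4*(-1) = -4
a(2) = 4*(-4) = -16
a(3) = 4*(-16) = -64
a(4) = 4*(-64) = -256
a(5) = 4*(-256) = -1024
a(6) = 4*(-1024) = -4096
a(7) = 4*(-4096) = -16384
a(8) = 4*(-16384) = -65536

-65536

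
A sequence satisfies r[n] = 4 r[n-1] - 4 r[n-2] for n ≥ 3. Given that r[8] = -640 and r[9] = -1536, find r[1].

2

Rearranging, r[n-2] = (r[n] - 4 r[n-1]) / -4.
r[7] = (-1536 - 4(-640)) / -4 = 1024/-4 = -256
r[6] = (-640 - 4(-256)) / -4 = 384/-4 = -96
r[5] = (-256 - 4(-96)) / -4 = 128/-4 = -32
r[4] = (-96 - 4(-32)) / -4 = 32/-4 = -8
r[3] = (-32 - 4(-8)) / -4 = 0/-4 = 0
r[2] = (-8 - 4(0)) / -4 = -8/-4 = 2
r[1] = (0 - 4(2)) / -4 = -8/-4 = 2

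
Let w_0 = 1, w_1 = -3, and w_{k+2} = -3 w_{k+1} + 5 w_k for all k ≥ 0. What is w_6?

4229

w_2 = -3(-3) + 5(1) = 14
w_3 = -3(14) + 5(-3) = -57
w_4 = -3(-57) + 5(14) = 241
w_5 = -3(241) + 5(-57) = -1008
w_6 = -3(-1008) + 5(241) = 4229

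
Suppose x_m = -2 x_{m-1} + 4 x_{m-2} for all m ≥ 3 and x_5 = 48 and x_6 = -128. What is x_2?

2

Rearranging, x_{m-2} = (x_m + 2 x_{m-1}) / 4.
x_4 = (-128 + 2*48) / 4 = -32/4 = -8
x_3 = (48 + 2*(-8)) / 4 = 32/4 = 8
x_2 = (-8 + 2*8) / 4 = 8/4 = 2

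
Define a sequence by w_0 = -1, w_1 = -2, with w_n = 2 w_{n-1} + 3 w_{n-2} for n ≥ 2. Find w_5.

-182

w_2 = 2·(-2) + 3·(-1) = -7
w_3 = 2·(-7) + 3·(-2) = -20
w_4 = 2·(-20) + 3·(-7) = -61
w_5 = 2·(-61) + 3·(-20) = -182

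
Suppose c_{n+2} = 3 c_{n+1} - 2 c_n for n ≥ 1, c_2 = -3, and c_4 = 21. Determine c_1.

-7

Let c_1 = w.
c_3 = -9 - 2w
c_4 = -21 - 6w
So -21 - 6w = 21, giving w = -7.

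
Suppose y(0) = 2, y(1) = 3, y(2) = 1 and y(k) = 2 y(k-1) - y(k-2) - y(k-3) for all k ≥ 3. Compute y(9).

51

y(3) = 2·1 - 3 - 2 = -3
y(4) = 2·(-3) - 1 - 3 = -10
y(5) = 2·(-10) - (-3) - 1 = -18
y(6) = 2·(-18) - (-10) - (-3) = -23
y(7) = 2·(-23) - (-18) - (-10) = -18
y(8) = 2·(-18) - (-23) - (-18) = 5
y(9) = 2·5 - (-18) - (-23) = 51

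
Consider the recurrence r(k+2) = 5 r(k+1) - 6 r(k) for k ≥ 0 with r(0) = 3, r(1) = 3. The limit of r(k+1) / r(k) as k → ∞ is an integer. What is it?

3

The characteristic equation is r^2 - 5r + 6 = 0, which factors as (r - 3)(r - 2) = 0.
So the roots are 3 and 2. Since |3| > |2| and the coefficient of 3^k is non-zero, the ratio tends to 3.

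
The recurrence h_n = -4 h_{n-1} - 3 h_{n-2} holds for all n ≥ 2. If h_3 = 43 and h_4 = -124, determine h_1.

Rearranging, h_{n-2} = (h_n + 4 h_{n-1}) / -3.
h_2 = (-124 + 4*43) / -3 = 48/-3 = -16
h_1 = (43 + 4*(-16)) / -3 = -21/-3 = 7

7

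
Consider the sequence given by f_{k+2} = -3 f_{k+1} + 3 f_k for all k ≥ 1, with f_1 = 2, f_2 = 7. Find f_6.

f_3 = -3·7 + 3·2 = -15
f_4 = -3·(-15) + 3·7 = 66
f_5 = -3·66 + 3·(-15) = -243
f_6 = -3·(-243) + 3·66 = 927

927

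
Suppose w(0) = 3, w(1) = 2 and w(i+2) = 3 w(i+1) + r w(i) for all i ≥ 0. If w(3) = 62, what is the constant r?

w(2) = 6 + 3r
w(3) = 18 + 11r
So 18 + 11r = 62, giving r = 4.

4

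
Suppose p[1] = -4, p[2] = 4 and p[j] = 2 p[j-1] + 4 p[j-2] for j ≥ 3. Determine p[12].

p[3] = 2·4 + 4·(-4) = -8
p[4] = 2·(-8) + 4·4 = 0
p[5] = 2·0 + 4·(-8) = -32
p[6] = 2·(-32) + 4·0 = -64
p[7] = 2·(-64) + 4·(-32) = -256
p[8] = 2·(-256) + 4·(-64) = -768
p[9] = 2·(-768) + 4·(-256) = -2560
p[10] = 2·(-2560) + 4·(-768) = -8192
p[11] = 2·(-8192) + 4·(-2560) = -26624
p[12] = 2·(-26624) + 4·(-8192) = -86016

-86016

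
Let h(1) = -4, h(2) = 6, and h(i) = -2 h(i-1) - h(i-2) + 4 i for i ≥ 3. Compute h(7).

h(3) = -2(6) - (-4) + 12 = 4
h(4) = -2(4) - 6 + 16 = 2
h(5) = -2(2) - 4 + 20 = 12
h(6) = -2(12) - 2 + 24 = -2
h(7) = -2(-2) - 12 + 28 = 20

20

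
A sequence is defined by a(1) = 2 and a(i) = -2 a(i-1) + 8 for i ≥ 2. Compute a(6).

24

a(2) = -2(2) + 8 = 4
a(3) = -2(4) + 8 = 0
a(4) = -2(0) + 8 = 8
a(5) = -2(8) + 8 = -8
a(6) = -2(-8) + 8 = 24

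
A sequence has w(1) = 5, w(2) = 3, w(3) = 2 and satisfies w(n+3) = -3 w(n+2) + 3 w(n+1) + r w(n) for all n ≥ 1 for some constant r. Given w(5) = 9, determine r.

-1

w(4) = 3 + 5r
w(5) = -3 - 12r
So -3 - 12r = 9, giving r = -1.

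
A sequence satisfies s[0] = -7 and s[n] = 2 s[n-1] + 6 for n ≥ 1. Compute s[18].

The fixed point is 6/(1 - 2) = -6, so s[n] + 6 = 2(s[n-1] + 6).
Hence s[n] = -1·2^n - 6.
s[18] = -1·2^{18} - 6 = -1·262144 - 6 = -262150.

-262150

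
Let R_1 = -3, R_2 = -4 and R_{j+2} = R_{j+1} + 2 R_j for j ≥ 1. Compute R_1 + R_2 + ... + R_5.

-73

R_3 = (-4) + 2*(-3) = -10
R_4 = (-10) + 2*(-4) = -18
R_5 = (-18) + 2*(-10) = -38
Sum = (-3) + (-4) + (-10) + (-18) + (-38) = -73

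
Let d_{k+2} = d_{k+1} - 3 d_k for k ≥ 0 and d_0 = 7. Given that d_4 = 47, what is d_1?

-1

Let d_1 = y.
d_2 = -21 + y
d_3 = -21 - 2y
d_4 = 42 - 5y
So 42 - 5y = 47, giving y = -1.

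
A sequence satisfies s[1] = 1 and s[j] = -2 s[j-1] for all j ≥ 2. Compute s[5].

16

s[2] = -2*1 = -2
s[3] = -2*(-2) = 4
s[4] = -2*4 = -8
s[5] = -2*(-8) = 16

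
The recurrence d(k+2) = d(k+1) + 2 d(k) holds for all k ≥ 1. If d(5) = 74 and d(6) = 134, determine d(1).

9

Rearranging, d(k-2) = (d(k) - d(k-1)) / 2.
d(4) = (134 - 74) / 2 = 60/2 = 30
d(3) = (74 - 30) / 2 = 44/2 = 22
d(2) = (30 - 22) / 2 = 8/2 = 4
d(1) = (22 - 4) / 2 = 18/2 = 9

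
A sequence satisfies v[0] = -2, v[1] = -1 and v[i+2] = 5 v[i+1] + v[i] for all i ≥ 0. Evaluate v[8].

v[2] = 5*(-1) + (-2) = -7
v[3] = 5*(-7) + (-1) = -36
v[4] = 5*(-36) + (-7) = -187
v[5] = 5*(-187) + (-36) = -971
v[6] = 5*(-971) + (-187) = -5042
v[7] = 5*(-5042) + (-971) = -26181
v[8] = 5*(-26181) + (-5042) = -135947

-135947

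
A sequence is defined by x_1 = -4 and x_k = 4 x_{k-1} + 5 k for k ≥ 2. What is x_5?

x_2 = 4·(-4) + 10 = -6
x_3 = 4·(-6) + 15 = -9
x_4 = 4·(-9) + 20 = -16
x_5 = 4·(-16) + 25 = -39

-39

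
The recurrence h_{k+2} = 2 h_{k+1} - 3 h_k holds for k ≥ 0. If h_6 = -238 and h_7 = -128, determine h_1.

Rearranging, h_{k-2} = (h_k - 2 h_{k-1}) / -3.
h_5 = (-128 - 2(-238)) / -3 = 348/-3 = -116
h_4 = (-238 - 2(-116)) / -3 = -6/-3 = 2
h_3 = (-116 - 2(2)) / -3 = -120/-3 = 40
h_2 = (2 - 2(40)) / -3 = -78/-3 = 26
h_1 = (40 - 2(26)) / -3 = -12/-3 = 4

4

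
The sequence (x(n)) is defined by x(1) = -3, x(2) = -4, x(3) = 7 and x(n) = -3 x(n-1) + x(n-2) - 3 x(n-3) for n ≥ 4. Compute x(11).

128227

x(4) = -3*7 + (-4) - 3*(-3) = -16
x(5) = -3*(-16) + 7 - 3*(-4) = 67
x(6) = -3*67 + (-16) - 3*7 = -238
x(7) = -3*(-238) + 67 - 3*(-16) = 829
x(8) = -3*829 + (-238) - 3*67 = -2926
x(9) = -3*(-2926) + 829 - 3*(-238) = 10321
x(10) = -3*10321 + (-2926) - 3*829 = -36376
x(11) = -3*(-36376) + 10321 - 3*(-2926) = 128227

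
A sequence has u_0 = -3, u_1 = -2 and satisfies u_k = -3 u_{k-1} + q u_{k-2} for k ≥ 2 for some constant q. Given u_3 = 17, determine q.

u_2 = 6 - 3q
u_3 = -18 + 7q
So -18 + 7q = 17, giving q = 5.

5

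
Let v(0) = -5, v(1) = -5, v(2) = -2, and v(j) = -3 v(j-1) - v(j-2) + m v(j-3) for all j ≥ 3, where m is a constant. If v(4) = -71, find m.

-4

v(3) = 11 - 5m
v(4) = -31 + 10m
So -31 + 10m = -71, giving m = -4.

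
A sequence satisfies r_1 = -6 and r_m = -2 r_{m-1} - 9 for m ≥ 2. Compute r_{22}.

The fixed point is -9/(1 + 2) = -3, so r_m + 3 = -2(r_{m-1} + 3).
Hence r_m = -3·(-2)^{m-1} - 3.
r_{22} = -3·(-2)^{21} - 3 = -3·-2097152 - 3 = 6291453.

6291453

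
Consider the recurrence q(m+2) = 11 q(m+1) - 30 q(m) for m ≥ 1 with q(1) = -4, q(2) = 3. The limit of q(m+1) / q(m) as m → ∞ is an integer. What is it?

The characteristic equation is r^2 - 11r + 30 = 0, which factors as (r - 6)(r - 5) = 0.
So the roots are 6 and 5. Since |6| > |5| and the coefficient of 6^m is non-zero, the ratio tends to 6.

6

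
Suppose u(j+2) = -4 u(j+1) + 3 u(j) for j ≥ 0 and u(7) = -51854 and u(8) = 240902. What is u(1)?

Rearranging, u(j-2) = (u(j) + 4 u(j-1)) / 3.
u(6) = (240902 + 4·(-51854)) / 3 = 33486/3 = 11162
u(5) = (-51854 + 4·11162) / 3 = -7206/3 = -2402
u(4) = (11162 + 4·(-2402)) / 3 = 1554/3 = 518
u(3) = (-2402 + 4·518) / 3 = -330/3 = -110
u(2) = (518 + 4·(-110)) / 3 = 78/3 = 26
u(1) = (-110 + 4·26) / 3 = -6/3 = -2

-2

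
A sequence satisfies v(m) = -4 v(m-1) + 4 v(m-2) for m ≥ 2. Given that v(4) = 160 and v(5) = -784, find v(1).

Rearranging, v(m-2) = (v(m) + 4 v(m-1)) / 4.
v(3) = (-784 + 4(160)) / 4 = -144/4 = -36
v(2) = (160 + 4(-36)) / 4 = 16/4 = 4
v(1) = (-36 + 4(4)) / 4 = -20/4 = -5

-5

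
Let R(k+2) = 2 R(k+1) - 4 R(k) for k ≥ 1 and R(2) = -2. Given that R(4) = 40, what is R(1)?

Let R(1) = w.
R(3) = -4 - 4w
R(4) = -8w
So -8w = 40, giving w = -5.

-5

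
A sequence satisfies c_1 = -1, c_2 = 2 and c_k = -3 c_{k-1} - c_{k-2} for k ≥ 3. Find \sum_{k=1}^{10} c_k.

c_3 = -3*2 - (-1) = -5
c_4 = -3*(-5) - 2 = 13
c_5 = -3*13 - (-5) = -34
c_6 = -3*(-34) - 13 = 89
c_7 = -3*89 - (-34) = -233
c_8 = -3*(-233) - 89 = 610
c_9 = -3*610 - (-233) = -1597
c_{10} = -3*(-1597) - 610 = 4181
Sum = (-1) + 2 + (-5) + 13 + (-34) + 89 + (-233) + 610 + (-1597) + 4181 = 3025

3025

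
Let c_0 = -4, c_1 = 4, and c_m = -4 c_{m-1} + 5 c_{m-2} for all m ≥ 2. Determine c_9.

2604164

c_2 = -4*4 + 5*(-4) = -36
c_3 = -4*(-36) + 5*4 = 164
c_4 = -4*164 + 5*(-36) = -836
c_5 = -4*(-836) + 5*164 = 4164
c_6 = -4*4164 + 5*(-836) = -20836
c_7 = -4*(-20836) + 5*4164 = 104164
c_8 = -4*104164 + 5*(-20836) = -520836
c_9 = -4*(-520836) + 5*104164 = 2604164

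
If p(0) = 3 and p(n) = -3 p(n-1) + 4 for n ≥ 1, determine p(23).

-188286357653

The fixed point is 4/(1 + 3) = 1, so p(n) - 1 = -3(p(n-1) - 1).
Hence p(n) = 2·(-3)^n + 1.
p(23) = 2·(-3)^{23} + 1 = 2·-94143178827 + 1 = -188286357653.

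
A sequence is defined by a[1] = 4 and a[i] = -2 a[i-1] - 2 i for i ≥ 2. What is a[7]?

322

a[2] = -2*4 - 4 = -12
a[3] = -2*(-12) - 6 = 18
a[4] = -2*18 - 8 = -44
a[5] = -2*(-44) - 10 = 78
a[6] = -2*78 - 12 = -168
a[7] = -2*(-168) - 14 = 322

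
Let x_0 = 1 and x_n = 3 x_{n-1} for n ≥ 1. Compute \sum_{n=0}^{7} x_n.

3280

x_1 = 3*1 = 3
x_2 = 3*3 = 9
x_3 = 3*9 = 27
x_4 = 3*27 = 81
x_5 = 3*81 = 243
x_6 = 3*243 = 729
x_7 = 3*729 = 2187
Sum = 1 + 3 + 9 + 27 + 81 + 243 + 729 + 2187 = 3280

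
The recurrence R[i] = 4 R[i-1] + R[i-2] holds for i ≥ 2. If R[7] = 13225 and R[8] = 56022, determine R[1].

1

Rearranging, R[i-2] = R[i] - 4 R[i-1].
R[6] = 56022 - 4*13225 = 3122
R[5] = 13225 - 4*3122 = 737
R[4] = 3122 - 4*737 = 174
R[3] = 737 - 4*174 = 41
R[2] = 174 - 4*41 = 10
R[1] = 41 - 4*10 = 1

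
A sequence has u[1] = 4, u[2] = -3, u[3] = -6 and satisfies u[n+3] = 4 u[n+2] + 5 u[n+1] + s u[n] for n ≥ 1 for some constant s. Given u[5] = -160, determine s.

2

u[4] = -39 + 4s
u[5] = -186 + 13s
So -186 + 13s = -160, giving s = 2.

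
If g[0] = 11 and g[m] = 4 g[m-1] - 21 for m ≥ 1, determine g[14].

The fixed point is -21/(1 - 4) = 7, so g[m] - 7 = 4(g[m-1] - 7).
Hence g[m] = 4·4^m + 7.
g[14] = 4·4^{14} + 7 = 4·268435456 + 7 = 1073741831.

1073741831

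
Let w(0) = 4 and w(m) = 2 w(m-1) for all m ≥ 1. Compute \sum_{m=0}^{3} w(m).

60

w(1) = 2*4 = 8
w(2) = 2*8 = 16
w(3) = 2*16 = 32
Sum = 4 + 8 + 16 + 32 = 60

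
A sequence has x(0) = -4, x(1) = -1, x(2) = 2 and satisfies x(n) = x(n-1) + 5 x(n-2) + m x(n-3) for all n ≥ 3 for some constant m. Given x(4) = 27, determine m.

x(3) = -3 - 4m
x(4) = 7 - 5m
So 7 - 5m = 27, giving m = -4.

-4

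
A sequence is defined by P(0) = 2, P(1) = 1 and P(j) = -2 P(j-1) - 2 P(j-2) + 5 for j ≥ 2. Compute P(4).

P(2) = -2*1 - 2*2 + 5 = -1
P(3) = -2*(-1) - 2*1 + 5 = 5
P(4) = -2*5 - 2*(-1) + 5 = -3

-3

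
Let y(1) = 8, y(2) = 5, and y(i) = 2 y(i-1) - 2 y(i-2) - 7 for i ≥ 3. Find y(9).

233

y(3) = 2*5 - 2*8 - 7 = -13
y(4) = 2*(-13) - 2*5 - 7 = -43
y(5) = 2*(-43) - 2*(-13) - 7 = -67
y(6) = 2*(-67) - 2*(-43) - 7 = -55
y(7) = 2*(-55) - 2*(-67) - 7 = 17
y(8) = 2*17 - 2*(-55) - 7 = 137
y(9) = 2*137 - 2*17 - 7 = 233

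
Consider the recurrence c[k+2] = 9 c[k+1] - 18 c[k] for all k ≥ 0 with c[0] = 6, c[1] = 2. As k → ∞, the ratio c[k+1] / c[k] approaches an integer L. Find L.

6

The characteristic equation is r^2 - 9r + 18 = 0, which factors as (r - 6)(r - 3) = 0.
So the roots are 6 and 3. Since |6| > |3| and the coefficient of 6^k is non-zero, the ratio tends to 6.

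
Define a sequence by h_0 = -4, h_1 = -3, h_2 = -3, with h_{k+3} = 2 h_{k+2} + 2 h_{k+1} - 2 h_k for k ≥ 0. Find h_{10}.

h_3 = 2·(-3) + 2·(-3) - 2·(-4) = -4
h_4 = 2·(-4) + 2·(-3) - 2·(-3) = -8
h_5 = 2·(-8) + 2·(-4) - 2·(-3) = -18
h_6 = 2·(-18) + 2·(-8) - 2·(-4) = -44
h_7 = 2·(-44) + 2·(-18) - 2·(-8) = -108
h_8 = 2·(-108) + 2·(-44) - 2·(-18) = -268
h_9 = 2·(-268) + 2·(-108) - 2·(-44) = -664
h_{10} = 2·(-664) + 2·(-268) - 2·(-108) = -1648

-1648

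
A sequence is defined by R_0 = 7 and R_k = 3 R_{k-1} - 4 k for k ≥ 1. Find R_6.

R_1 = 3·7 - 4 = 17
R_2 = 3·17 - 8 = 43
R_3 = 3·43 - 12 = 117
R_4 = 3·117 - 16 = 335
R_5 = 3·335 - 20 = 985
R_6 = 3·985 - 24 = 2931

2931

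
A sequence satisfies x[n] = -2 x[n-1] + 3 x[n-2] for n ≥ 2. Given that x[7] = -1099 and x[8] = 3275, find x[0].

-5

Rearranging, x[n-2] = (x[n] + 2 x[n-1]) / 3.
x[6] = (3275 + 2·(-1099)) / 3 = 1077/3 = 359
x[5] = (-1099 + 2·359) / 3 = -381/3 = -127
x[4] = (359 + 2·(-127)) / 3 = 105/3 = 35
x[3] = (-127 + 2·35) / 3 = -57/3 = -19
x[2] = (35 + 2·(-19)) / 3 = -3/3 = -1
x[1] = (-19 + 2·(-1)) / 3 = -21/3 = -7
x[0] = (-1 + 2·(-7)) / 3 = -15/3 = -5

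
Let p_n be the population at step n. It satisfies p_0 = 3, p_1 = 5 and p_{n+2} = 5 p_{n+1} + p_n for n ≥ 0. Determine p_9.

p_2 = 5·5 + 3 = 28
p_3 = 5·28 + 5 = 145
p_4 = 5·145 + 28 = 753
p_5 = 5·753 + 145 = 3910
p_6 = 5·3910 + 753 = 20303
p_7 = 5·20303 + 3910 = 105425
p_8 = 5·105425 + 20303 = 547428
p_9 = 5·547428 + 105425 = 2842565

2842565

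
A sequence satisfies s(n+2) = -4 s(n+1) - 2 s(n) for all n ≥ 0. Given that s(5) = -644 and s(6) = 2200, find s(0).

Rearranging, s(n-2) = (s(n) + 4 s(n-1)) / -2.
s(4) = (2200 + 4(-644)) / -2 = -376/-2 = 188
s(3) = (-644 + 4(188)) / -2 = 108/-2 = -54
s(2) = (188 + 4(-54)) / -2 = -28/-2 = 14
s(1) = (-54 + 4(14)) / -2 = 2/-2 = -1
s(0) = (14 + 4(-1)) / -2 = 10/-2 = -5

-5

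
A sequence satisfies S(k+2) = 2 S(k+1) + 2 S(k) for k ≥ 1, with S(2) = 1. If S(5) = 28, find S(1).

Let S(1) = w.
S(3) = 2 + 2w
S(4) = 6 + 4w
S(5) = 16 + 12w
So 16 + 12w = 28, giving w = 1.

1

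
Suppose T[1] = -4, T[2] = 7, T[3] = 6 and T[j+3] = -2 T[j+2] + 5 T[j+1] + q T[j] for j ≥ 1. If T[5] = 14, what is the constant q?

T[4] = 23 - 4q
T[5] = -16 + 15q
So -16 + 15q = 14, giving q = 2.

2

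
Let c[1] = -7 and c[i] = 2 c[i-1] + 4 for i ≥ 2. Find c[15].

The fixed point is 4/(1 - 2) = -4, so c[i] + 4 = 2(c[i-1] + 4).
Hence c[i] = -3·2^{i-1} - 4.
c[15] = -3·2^{14} - 4 = -3·16384 - 4 = -49156.

-49156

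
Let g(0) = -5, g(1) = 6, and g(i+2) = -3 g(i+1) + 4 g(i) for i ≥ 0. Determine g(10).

-2306870

g(2) = -3*6 + 4*(-5) = -38
g(3) = -3*(-38) + 4*6 = 138
g(4) = -3*138 + 4*(-38) = -566
g(5) = -3*(-566) + 4*138 = 2250
g(6) = -3*2250 + 4*(-566) = -9014
g(7) = -3*(-9014) + 4*2250 = 36042
g(8) = -3*36042 + 4*(-9014) = -144182
g(9) = -3*(-144182) + 4*36042 = 576714
g(10) = -3*576714 + 4*(-144182) = -2306870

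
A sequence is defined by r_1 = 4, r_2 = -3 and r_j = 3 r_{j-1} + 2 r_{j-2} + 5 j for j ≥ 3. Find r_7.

r_3 = 3(-3) + 2(4) + 15 = 14
r_4 = 3(14) + 2(-3) + 20 = 56
r_5 = 3(56) + 2(14) + 25 = 221
r_6 = 3(221) + 2(56) + 30 = 805
r_7 = 3(805) + 2(221) + 35 = 2892

2892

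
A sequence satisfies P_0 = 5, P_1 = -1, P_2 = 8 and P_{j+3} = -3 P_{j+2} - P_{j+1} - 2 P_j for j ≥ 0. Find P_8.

P_3 = -3(8) - (-1) - 2(5) = -33
P_4 = -3(-33) - 8 - 2(-1) = 93
P_5 = -3(93) - (-33) - 2(8) = -262
P_6 = -3(-262) - 93 - 2(-33) = 759
P_7 = -3(759) - (-262) - 2(93) = -2201
P_8 = -3(-2201) - 759 - 2(-262) = 6368

6368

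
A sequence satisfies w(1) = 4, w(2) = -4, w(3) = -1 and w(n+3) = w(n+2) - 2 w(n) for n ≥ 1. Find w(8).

w(4) = (-1) - 2(4) = -9
w(5) = (-9) - 2(-4) = -1
w(6) = (-1) - 2(-1) = 1
w(7) = 1 - 2(-9) = 19
w(8) = 19 - 2(-1) = 21

21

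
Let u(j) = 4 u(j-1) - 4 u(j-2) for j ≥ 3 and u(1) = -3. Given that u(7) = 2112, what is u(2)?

Let u(2) = x.
u(3) = 12 + 4x
u(4) = 48 + 12x
u(5) = 144 + 32x
u(6) = 384 + 80x
u(7) = 960 + 192x
So 960 + 192x = 2112, giving x = 6.

6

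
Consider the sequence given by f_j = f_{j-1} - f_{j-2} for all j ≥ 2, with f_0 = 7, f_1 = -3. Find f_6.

7

f_2 = (-3) - 7 = -10
f_3 = (-10) - (-3) = -7
f_4 = (-7) - (-10) = 3
f_5 = 3 - (-7) = 10
f_6 = 10 - 3 = 7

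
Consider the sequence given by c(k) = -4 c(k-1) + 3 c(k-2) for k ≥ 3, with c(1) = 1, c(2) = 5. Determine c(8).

c(3) = -4(5) + 3(1) = -17
c(4) = -4(-17) + 3(5) = 83
c(5) = -4(83) + 3(-17) = -383
c(6) = -4(-383) + 3(83) = 1781
c(7) = -4(1781) + 3(-383) = -8273
c(8) = -4(-8273) + 3(1781) = 38435

38435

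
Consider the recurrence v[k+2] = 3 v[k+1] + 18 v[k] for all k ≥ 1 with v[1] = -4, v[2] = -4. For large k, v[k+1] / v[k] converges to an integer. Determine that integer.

The characteristic equation is r^2 - 3r - 18 = 0, which factors as (r - 6)(r + 3) = 0.
So the roots are 6 and -3. Since |6| > |-3| and the coefficient of 6^k is non-zero, the ratio tends to 6.

6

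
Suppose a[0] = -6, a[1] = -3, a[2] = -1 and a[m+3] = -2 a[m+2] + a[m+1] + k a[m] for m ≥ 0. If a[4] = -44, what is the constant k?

-5

a[3] = -1 - 6k
a[4] = 1 + 9k
So 1 + 9k = -44, giving k = -5.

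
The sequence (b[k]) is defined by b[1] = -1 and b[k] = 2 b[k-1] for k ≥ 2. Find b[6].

-32

b[2] = 2·(-1) = -2
b[3] = 2·(-2) = -4
b[4] = 2·(-4) = -8
b[5] = 2·(-8) = -16
b[6] = 2·(-16) = -32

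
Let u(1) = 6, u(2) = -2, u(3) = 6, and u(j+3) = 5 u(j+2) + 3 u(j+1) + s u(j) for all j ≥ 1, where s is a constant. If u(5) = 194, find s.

u(4) = 24 + 6s
u(5) = 138 + 28s
So 138 + 28s = 194, giving s = 2.

2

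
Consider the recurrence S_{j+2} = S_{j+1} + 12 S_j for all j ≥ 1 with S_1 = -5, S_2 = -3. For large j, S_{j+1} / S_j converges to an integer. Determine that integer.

The characteristic equation is r^2 - r - 12 = 0, which factors as (r - 4)(r + 3) = 0.
So the roots are 4 and -3. Since |4| > |-3| and the coefficient of 4^j is non-zero, the ratio tends to 4.

4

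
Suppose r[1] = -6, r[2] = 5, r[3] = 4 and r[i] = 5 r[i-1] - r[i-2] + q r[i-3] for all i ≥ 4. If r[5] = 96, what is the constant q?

-1

r[4] = 15 - 6q
r[5] = 71 - 25q
So 71 - 25q = 96, giving q = -1.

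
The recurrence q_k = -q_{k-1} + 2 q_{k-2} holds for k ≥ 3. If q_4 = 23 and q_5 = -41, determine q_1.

-1

Rearranging, q_{k-2} = (q_k + q_{k-1}) / 2.
q_3 = (-41 + 23) / 2 = -18/2 = -9
q_2 = (23 + (-9)) / 2 = 14/2 = 7
q_1 = (-9 + 7) / 2 = -2/2 = -1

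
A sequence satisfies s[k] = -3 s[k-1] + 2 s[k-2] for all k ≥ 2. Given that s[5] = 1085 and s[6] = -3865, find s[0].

Rearranging, s[k-2] = (s[k] + 3 s[k-1]) / 2.
s[4] = (-3865 + 3(1085)) / 2 = -610/2 = -305
s[3] = (1085 + 3(-305)) / 2 = 170/2 = 85
s[2] = (-305 + 3(85)) / 2 = -50/2 = -25
s[1] = (85 + 3(-25)) / 2 = 10/2 = 5
s[0] = (-25 + 3(5)) / 2 = -10/2 = -5

-5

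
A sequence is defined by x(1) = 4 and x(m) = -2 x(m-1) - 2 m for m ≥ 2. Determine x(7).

322

x(2) = -2(4) - 4 = -12
x(3) = -2(-12) - 6 = 18
x(4) = -2(18) - 8 = -44
x(5) = -2(-44) - 10 = 78
x(6) = -2(78) - 12 = -168
x(7) = -2(-168) - 14 = 322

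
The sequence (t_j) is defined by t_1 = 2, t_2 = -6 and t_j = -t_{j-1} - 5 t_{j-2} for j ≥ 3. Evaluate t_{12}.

-4076

t_3 = -(-6) - 5·2 = -4
t_4 = -(-4) - 5·(-6) = 34
t_5 = -34 - 5·(-4) = -14
t_6 = -(-14) - 5·34 = -156
t_7 = -(-156) - 5·(-14) = 226
t_8 = -226 - 5·(-156) = 554
t_9 = -554 - 5·226 = -1684
t_{10} = -(-1684) - 5·554 = -1086
t_{11} = -(-1086) - 5·(-1684) = 9506
t_{12} = -9506 - 5·(-1086) = -4076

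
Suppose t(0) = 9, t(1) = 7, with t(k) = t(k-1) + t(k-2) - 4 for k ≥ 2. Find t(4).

23

t(2) = 7 + 9 - 4 = 12
t(3) = 12 + 7 - 4 = 15
t(4) = 15 + 12 - 4 = 23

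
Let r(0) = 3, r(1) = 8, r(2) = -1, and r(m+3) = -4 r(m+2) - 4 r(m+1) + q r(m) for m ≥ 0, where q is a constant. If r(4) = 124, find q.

-2

r(3) = -28 + 3q
r(4) = 116 - 4q
So 116 - 4q = 124, giving q = -2.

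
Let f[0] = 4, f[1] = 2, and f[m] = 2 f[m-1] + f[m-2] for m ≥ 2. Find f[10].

8696

f[2] = 2*2 + 4 = 8
f[3] = 2*8 + 2 = 18
f[4] = 2*18 + 8 = 44
f[5] = 2*44 + 18 = 106
f[6] = 2*106 + 44 = 256
f[7] = 2*256 + 106 = 618
f[8] = 2*618 + 256 = 1492
f[9] = 2*1492 + 618 = 3602
f[10] = 2*3602 + 1492 = 8696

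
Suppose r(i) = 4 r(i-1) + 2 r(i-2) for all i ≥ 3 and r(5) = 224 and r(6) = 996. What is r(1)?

4

Rearranging, r(i-2) = (r(i) - 4 r(i-1)) / 2.
r(4) = (996 - 4(224)) / 2 = 100/2 = 50
r(3) = (224 - 4(50)) / 2 = 24/2 = 12
r(2) = (50 - 4(12)) / 2 = 2/2 = 1
r(1) = (12 - 4(1)) / 2 = 8/2 = 4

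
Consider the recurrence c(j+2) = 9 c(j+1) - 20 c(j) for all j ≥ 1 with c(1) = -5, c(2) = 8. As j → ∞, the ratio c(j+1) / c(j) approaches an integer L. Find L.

The characteristic equation is r^2 - 9r + 20 = 0, which factors as (r - 5)(r - 4) = 0.
So the roots are 5 and 4. Since |5| > |4| and the coefficient of 5^j is non-zero, the ratio tends to 5.

5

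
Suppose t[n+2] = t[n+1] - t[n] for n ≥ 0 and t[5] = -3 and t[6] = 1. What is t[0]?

Rearranging, t[n-2] = -(t[n] - t[n-1]).
t[4] = -(1 - (-3)) = -4
t[3] = -(-3 - (-4)) = -1
t[2] = -(-4 - (-1)) = 3
t[1] = -(-1 - 3) = 4
t[0] = -(3 - 4) = 1

1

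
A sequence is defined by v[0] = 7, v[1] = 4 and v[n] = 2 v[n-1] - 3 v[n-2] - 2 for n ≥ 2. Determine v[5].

v[2] = 2·4 - 3·7 - 2 = -15
v[3] = 2·(-15) - 3·4 - 2 = -44
v[4] = 2·(-44) - 3·(-15) - 2 = -45
v[5] = 2·(-45) - 3·(-44) - 2 = 40

40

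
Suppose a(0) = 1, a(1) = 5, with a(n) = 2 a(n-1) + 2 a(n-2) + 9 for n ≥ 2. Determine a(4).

173

a(2) = 2(5) + 2(1) + 9 = 21
a(3) = 2(21) + 2(5) + 9 = 61
a(4) = 2(61) + 2(21) + 9 = 173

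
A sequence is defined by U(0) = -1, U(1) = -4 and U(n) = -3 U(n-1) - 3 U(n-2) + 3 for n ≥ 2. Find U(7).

U(2) = -3(-4) - 3(-1) + 3 = 18
U(3) = -3(18) - 3(-4) + 3 = -39
U(4) = -3(-39) - 3(18) + 3 = 66
U(5) = -3(66) - 3(-39) + 3 = -78
U(6) = -3(-78) - 3(66) + 3 = 39
U(7) = -3(39) - 3(-78) + 3 = 120

120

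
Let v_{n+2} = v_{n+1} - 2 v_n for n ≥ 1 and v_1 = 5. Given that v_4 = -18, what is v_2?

Let v_2 = y.
v_3 = -10 + y
v_4 = -10 - y
So -10 - y = -18, giving y = 8.

8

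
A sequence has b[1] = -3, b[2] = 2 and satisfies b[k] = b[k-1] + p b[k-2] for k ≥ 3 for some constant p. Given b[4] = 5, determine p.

-3

b[3] = 2 - 3p
b[4] = 2 - p
So 2 - p = 5, giving p = -3.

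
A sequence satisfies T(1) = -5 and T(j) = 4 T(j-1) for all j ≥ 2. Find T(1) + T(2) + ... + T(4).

-425

T(2) = 4*(-5) = -20
T(3) = 4*(-20) = -80
T(4) = 4*(-80) = -320
Sum = (-5) + (-20) + (-80) + (-320) = -425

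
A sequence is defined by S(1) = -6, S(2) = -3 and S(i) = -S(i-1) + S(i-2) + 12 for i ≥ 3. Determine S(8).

S(3) = -(-3) + (-6) + 12 = 9
S(4) = -9 + (-3) + 12 = 0
S(5) = -0 + 9 + 12 = 21
S(6) = -21 + 0 + 12 = -9
S(7) = -(-9) + 21 + 12 = 42
S(8) = -42 + (-9) + 12 = -39

-39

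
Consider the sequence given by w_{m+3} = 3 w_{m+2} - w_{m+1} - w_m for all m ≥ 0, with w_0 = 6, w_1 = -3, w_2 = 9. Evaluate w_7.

w_3 = 3*9 - (-3) - 6 = 24
w_4 = 3*24 - 9 - (-3) = 66
w_5 = 3*66 - 24 - 9 = 165
w_6 = 3*165 - 66 - 24 = 405
w_7 = 3*405 - 165 - 66 = 984

984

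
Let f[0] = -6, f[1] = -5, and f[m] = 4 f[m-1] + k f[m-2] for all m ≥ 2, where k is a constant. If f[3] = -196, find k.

f[2] = -20 - 6k
f[3] = -80 - 29k
So -80 - 29k = -196, giving k = 4.

4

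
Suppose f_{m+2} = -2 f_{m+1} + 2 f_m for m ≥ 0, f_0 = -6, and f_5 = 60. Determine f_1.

-3

Let f_1 = x.
f_2 = -12 - 2x
f_3 = 24 + 6x
f_4 = -72 - 16x
f_5 = 192 + 44x
So 192 + 44x = 60, giving x = -3.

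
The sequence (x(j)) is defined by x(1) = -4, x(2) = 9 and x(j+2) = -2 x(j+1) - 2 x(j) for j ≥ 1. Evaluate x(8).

x(3) = -2·9 - 2·(-4) = -10
x(4) = -2·(-10) - 2·9 = 2
x(5) = -2·2 - 2·(-10) = 16
x(6) = -2·16 - 2·2 = -36
x(7) = -2·(-36) - 2·16 = 40
x(8) = -2·40 - 2·(-36) = -8

-8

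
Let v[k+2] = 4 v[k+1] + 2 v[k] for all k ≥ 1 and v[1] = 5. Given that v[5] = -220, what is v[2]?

Let v[2] = w.
v[3] = 10 + 4w
v[4] = 40 + 18w
v[5] = 180 + 80w
So 180 + 80w = -220, giving w = -5.

-5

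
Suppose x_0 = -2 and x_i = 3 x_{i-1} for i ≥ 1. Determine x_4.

-162

x_1 = 3*(-2) = -6
x_2 = 3*(-6) = -18
x_3 = 3*(-18) = -54
x_4 = 3*(-54) = -162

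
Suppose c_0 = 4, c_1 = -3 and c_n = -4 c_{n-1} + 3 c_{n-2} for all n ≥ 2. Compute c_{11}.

c_2 = -4·(-3) + 3·4 = 24
c_3 = -4·24 + 3·(-3) = -105
c_4 = -4·(-105) + 3·24 = 492
c_5 = -4·492 + 3·(-105) = -2283
c_6 = -4·(-2283) + 3·492 = 10608
c_7 = -4·10608 + 3·(-2283) = -49281
c_8 = -4·(-49281) + 3·10608 = 228948
c_9 = -4·228948 + 3·(-49281) = -1063635
c_{10} = -4·(-1063635) + 3·228948 = 4941384
c_{11} = -4·4941384 + 3·(-1063635) = -22956441

-22956441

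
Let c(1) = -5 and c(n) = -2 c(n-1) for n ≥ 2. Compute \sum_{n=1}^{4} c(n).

25

c(2) = -2(-5) = 10
c(3) = -2(10) = -20
c(4) = -2(-20) = 40
Sum = (-5) + 10 + (-20) + 40 = 25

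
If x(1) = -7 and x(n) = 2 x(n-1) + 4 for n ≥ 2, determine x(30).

-1610612740

The fixed point is 4/(1 - 2) = -4, so x(n) + 4 = 2(x(n-1) + 4).
Hence x(n) = -3·2^{n-1} - 4.
x(30) = -3·2^{29} - 4 = -3·536870912 - 4 = -1610612740.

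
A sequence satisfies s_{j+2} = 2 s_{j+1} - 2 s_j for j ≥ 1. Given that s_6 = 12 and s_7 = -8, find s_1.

-4

Rearranging, s_{j-2} = (s_j - 2 s_{j-1}) / -2.
s_5 = (-8 - 2*12) / -2 = -32/-2 = 16
s_4 = (12 - 2*16) / -2 = -20/-2 = 10
s_3 = (16 - 2*10) / -2 = -4/-2 = 2
s_2 = (10 - 2*2) / -2 = 6/-2 = -3
s_1 = (2 - 2*(-3)) / -2 = 8/-2 = -4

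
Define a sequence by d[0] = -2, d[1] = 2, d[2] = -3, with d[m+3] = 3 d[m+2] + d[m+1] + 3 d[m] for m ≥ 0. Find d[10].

d[3] = 3*(-3) + 2 + 3*(-2) = -13
d[4] = 3*(-13) + (-3) + 3*2 = -36
d[5] = 3*(-36) + (-13) + 3*(-3) = -130
d[6] = 3*(-130) + (-36) + 3*(-13) = -465
d[7] = 3*(-465) + (-130) + 3*(-36) = -1633
d[8] = 3*(-1633) + (-465) + 3*(-130) = -5754
d[9] = 3*(-5754) + (-1633) + 3*(-465) = -20290
d[10] = 3*(-20290) + (-5754) + 3*(-1633) = -71523

-71523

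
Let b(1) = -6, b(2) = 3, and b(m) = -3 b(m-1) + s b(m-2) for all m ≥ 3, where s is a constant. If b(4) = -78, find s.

b(3) = -9 - 6s
b(4) = 27 + 21s
So 27 + 21s = -78, giving s = -5.

-5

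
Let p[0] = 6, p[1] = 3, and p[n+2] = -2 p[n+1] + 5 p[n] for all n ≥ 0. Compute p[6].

2004

p[2] = -2*3 + 5*6 = 24
p[3] = -2*24 + 5*3 = -33
p[4] = -2*(-33) + 5*24 = 186
p[5] = -2*186 + 5*(-33) = -537
p[6] = -2*(-537) + 5*186 = 2004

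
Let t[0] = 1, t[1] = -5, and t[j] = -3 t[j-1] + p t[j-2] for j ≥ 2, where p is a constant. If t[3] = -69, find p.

t[2] = 15 + p
t[3] = -45 - 8p
So -45 - 8p = -69, giving p = 3.

3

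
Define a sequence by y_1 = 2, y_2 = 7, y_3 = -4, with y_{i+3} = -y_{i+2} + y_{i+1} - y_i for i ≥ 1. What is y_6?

y_4 = -(-4) + 7 - 2 = 9
y_5 = -9 + (-4) - 7 = -20
y_6 = -(-20) + 9 - (-4) = 33

33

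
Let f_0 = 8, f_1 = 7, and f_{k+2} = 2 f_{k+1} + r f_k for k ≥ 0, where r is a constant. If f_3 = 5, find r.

f_2 = 14 + 8r
f_3 = 28 + 23r
So 28 + 23r = 5, giving r = -1.

-1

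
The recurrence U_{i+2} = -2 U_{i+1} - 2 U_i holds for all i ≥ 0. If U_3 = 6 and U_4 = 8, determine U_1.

Rearranging, U_{i-2} = (U_i + 2 U_{i-1}) / -2.
U_2 = (8 + 2·6) / -2 = 20/-2 = -10
U_1 = (6 + 2·(-10)) / -2 = -14/-2 = 7

7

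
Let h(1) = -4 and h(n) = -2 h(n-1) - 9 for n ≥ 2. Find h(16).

32765

The fixed point is -9/(1 + 2) = -3, so h(n) + 3 = -2(h(n-1) + 3).
Hence h(n) = -1·(-2)^{n-1} - 3.
h(16) = -1·(-2)^{15} - 3 = -1·-32768 - 3 = 32765.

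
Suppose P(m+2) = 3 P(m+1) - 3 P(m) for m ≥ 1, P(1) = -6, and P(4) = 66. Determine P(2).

Let P(2) = x.
P(3) = 18 + 3x
P(4) = 54 + 6x
So 54 + 6x = 66, giving x = 2.

2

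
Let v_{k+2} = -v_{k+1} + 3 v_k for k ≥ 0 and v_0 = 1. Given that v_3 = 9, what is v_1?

Let v_1 = z.
v_2 = 3 - z
v_3 = -3 + 4z
So -3 + 4z = 9, giving z = 3.

3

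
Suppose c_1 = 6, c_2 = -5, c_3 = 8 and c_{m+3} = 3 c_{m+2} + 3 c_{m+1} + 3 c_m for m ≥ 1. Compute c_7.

1476

c_4 = 3(8) + 3(-5) + 3(6) = 27
c_5 = 3(27) + 3(8) + 3(-5) = 90
c_6 = 3(90) + 3(27) + 3(8) = 375
c_7 = 3(375) + 3(90) + 3(27) = 1476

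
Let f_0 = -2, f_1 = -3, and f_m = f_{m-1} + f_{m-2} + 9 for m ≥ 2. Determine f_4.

23

f_2 = (-3) + (-2) + 9 = 4
f_3 = 4 + (-3) + 9 = 10
f_4 = 10 + 4 + 9 = 23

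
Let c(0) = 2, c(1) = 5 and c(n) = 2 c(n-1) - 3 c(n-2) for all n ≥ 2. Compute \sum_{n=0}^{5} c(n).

c(2) = 2·5 - 3·2 = 4
c(3) = 2·4 - 3·5 = -7
c(4) = 2·(-7) - 3·4 = -26
c(5) = 2·(-26) - 3·(-7) = -31
Sum = 2 + 5 + 4 + (-7) + (-26) + (-31) = -53

-53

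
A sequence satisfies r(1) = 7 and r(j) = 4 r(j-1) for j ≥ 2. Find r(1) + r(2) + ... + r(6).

9555

r(2) = 4·7 = 28
r(3) = 4·28 = 112
r(4) = 4·112 = 448
r(5) = 4·448 = 1792
r(6) = 4·1792 = 7168
Sum = 7 + 28 + 112 + 448 + 1792 + 7168 = 9555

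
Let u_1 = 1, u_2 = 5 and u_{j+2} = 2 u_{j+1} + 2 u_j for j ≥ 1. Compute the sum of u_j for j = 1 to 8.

2964

u_3 = 2·5 + 2·1 = 12
u_4 = 2·12 + 2·5 = 34
u_5 = 2·34 + 2·12 = 92
u_6 = 2·92 + 2·34 = 252
u_7 = 2·252 + 2·92 = 688
u_8 = 2·688 + 2·252 = 1880
Sum = 1 + 5 + 12 + 34 + 92 + 252 + 688 + 1880 = 2964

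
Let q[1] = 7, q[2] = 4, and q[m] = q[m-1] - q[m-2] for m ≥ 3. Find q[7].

7

q[3] = 4 - 7 = -3
q[4] = (-3) - 4 = -7
q[5] = (-7) - (-3) = -4
q[6] = (-4) - (-7) = 3
q[7] = 3 - (-4) = 7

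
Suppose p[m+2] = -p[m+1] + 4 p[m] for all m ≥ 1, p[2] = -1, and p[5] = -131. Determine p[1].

Let p[1] = z.
p[3] = 1 + 4z
p[4] = -5 - 4z
p[5] = 9 + 20z
So 9 + 20z = -131, giving z = -7.

-7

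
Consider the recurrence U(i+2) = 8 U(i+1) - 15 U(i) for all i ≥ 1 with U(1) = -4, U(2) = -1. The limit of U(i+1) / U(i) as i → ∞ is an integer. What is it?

5

The characteristic equation is r^2 - 8r + 15 = 0, which factors as (r - 5)(r - 3) = 0.
So the roots are 5 and 3. Since |5| > |3| and the coefficient of 5^i is non-zero, the ratio tends to 5.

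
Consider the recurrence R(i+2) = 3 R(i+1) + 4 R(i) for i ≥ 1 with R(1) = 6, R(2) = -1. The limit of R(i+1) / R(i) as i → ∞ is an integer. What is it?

The characteristic equation is r^2 - 3r - 4 = 0, which factors as (r - 4)(r + 1) = 0.
So the roots are 4 and -1. Since |4| > |-1| and the coefficient of 4^i is non-zero, the ratio tends to 4.

4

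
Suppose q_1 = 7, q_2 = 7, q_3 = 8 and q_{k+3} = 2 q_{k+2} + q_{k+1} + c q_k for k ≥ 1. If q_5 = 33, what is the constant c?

-1

q_4 = 23 + 7c
q_5 = 54 + 21c
So 54 + 21c = 33, giving c = -1.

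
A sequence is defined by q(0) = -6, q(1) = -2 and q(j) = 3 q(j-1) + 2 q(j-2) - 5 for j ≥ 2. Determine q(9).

q(2) = 3·(-2) + 2·(-6) - 5 = -23
q(3) = 3·(-23) + 2·(-2) - 5 = -78
q(4) = 3·(-78) + 2·(-23) - 5 = -285
q(5) = 3·(-285) + 2·(-78) - 5 = -1016
q(6) = 3·(-1016) + 2·(-285) - 5 = -3623
q(7) = 3·(-3623) + 2·(-1016) - 5 = -12906
q(8) = 3·(-12906) + 2·(-3623) - 5 = -45969
q(9) = 3·(-45969) + 2·(-12906) - 5 = -163724

-163724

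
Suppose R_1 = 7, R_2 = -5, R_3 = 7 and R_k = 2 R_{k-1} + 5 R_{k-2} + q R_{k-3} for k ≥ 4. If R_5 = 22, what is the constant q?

R_4 = -11 + 7q
R_5 = 13 + 9q
So 13 + 9q = 22, giving q = 1.

1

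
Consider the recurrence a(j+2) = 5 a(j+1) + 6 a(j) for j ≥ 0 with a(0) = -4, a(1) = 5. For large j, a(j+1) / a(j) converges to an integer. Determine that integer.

The characteristic equation is r^2 - 5r - 6 = 0, which factors as (r - 6)(r + 1) = 0.
So the roots are 6 and -1. Since |6| > |-1| and the coefficient of 6^j is non-zero, the ratio tends to 6.

6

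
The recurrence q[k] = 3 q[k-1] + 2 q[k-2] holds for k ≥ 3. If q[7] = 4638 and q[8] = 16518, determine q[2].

Rearranging, q[k-2] = (q[k] - 3 q[k-1]) / 2.
q[6] = (16518 - 3(4638)) / 2 = 2604/2 = 1302
q[5] = (4638 - 3(1302)) / 2 = 732/2 = 366
q[4] = (1302 - 3(366)) / 2 = 204/2 = 102
q[3] = (366 - 3(102)) / 2 = 60/2 = 30
q[2] = (102 - 3(30)) / 2 = 12/2 = 6

6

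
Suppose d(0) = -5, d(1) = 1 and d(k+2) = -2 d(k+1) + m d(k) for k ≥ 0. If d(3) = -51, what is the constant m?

d(2) = -2 - 5m
d(3) = 4 + 11m
So 4 + 11m = -51, giving m = -5.

-5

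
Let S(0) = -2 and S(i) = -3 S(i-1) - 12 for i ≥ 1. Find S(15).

-14348910

The fixed point is -12/(1 + 3) = -3, so S(i) + 3 = -3(S(i-1) + 3).
Hence S(i) = 1·(-3)^i - 3.
S(15) = 1·(-3)^{15} - 3 = 1·-14348907 - 3 = -14348910.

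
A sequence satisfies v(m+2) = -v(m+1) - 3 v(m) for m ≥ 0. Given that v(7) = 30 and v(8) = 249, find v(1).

Rearranging, v(m-2) = (v(m) + v(m-1)) / -3.
v(6) = (249 + 30) / -3 = 279/-3 = -93
v(5) = (30 + (-93)) / -3 = -63/-3 = 21
v(4) = (-93 + 21) / -3 = -72/-3 = 24
v(3) = (21 + 24) / -3 = 45/-3 = -15
v(2) = (24 + (-15)) / -3 = 9/-3 = -3
v(1) = (-15 + (-3)) / -3 = -18/-3 = 6

6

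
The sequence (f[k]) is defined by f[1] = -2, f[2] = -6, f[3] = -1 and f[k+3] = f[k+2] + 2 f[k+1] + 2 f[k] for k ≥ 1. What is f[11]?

-4219

f[4] = (-1) + 2*(-6) + 2*(-2) = -17
f[5] = (-17) + 2*(-1) + 2*(-6) = -31
f[6] = (-31) + 2*(-17) + 2*(-1) = -67
f[7] = (-67) + 2*(-31) + 2*(-17) = -163
f[8] = (-163) + 2*(-67) + 2*(-31) = -359
f[9] = (-359) + 2*(-163) + 2*(-67) = -819
f[10] = (-819) + 2*(-359) + 2*(-163) = -1863
f[11] = (-1863) + 2*(-819) + 2*(-359) = -4219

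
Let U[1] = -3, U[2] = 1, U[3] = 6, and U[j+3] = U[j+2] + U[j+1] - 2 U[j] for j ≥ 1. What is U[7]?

9

U[4] = 6 + 1 - 2(-3) = 13
U[5] = 13 + 6 - 2(1) = 17
U[6] = 17 + 13 - 2(6) = 18
U[7] = 18 + 17 - 2(13) = 9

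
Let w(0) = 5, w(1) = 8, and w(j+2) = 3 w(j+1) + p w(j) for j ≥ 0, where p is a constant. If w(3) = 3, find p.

w(2) = 24 + 5p
w(3) = 72 + 23p
So 72 + 23p = 3, giving p = -3.

-3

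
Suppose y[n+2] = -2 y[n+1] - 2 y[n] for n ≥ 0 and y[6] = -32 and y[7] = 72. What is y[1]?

1

Rearranging, y[n-2] = (y[n] + 2 y[n-1]) / -2.
y[5] = (72 + 2(-32)) / -2 = 8/-2 = -4
y[4] = (-32 + 2(-4)) / -2 = -40/-2 = 20
y[3] = (-4 + 2(20)) / -2 = 36/-2 = -18
y[2] = (20 + 2(-18)) / -2 = -16/-2 = 8
y[1] = (-18 + 2(8)) / -2 = -2/-2 = 1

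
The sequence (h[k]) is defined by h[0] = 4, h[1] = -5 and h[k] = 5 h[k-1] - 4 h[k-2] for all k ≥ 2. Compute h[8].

h[2] = 5·(-5) - 4·4 = -41
h[3] = 5·(-41) - 4·(-5) = -185
h[4] = 5·(-185) - 4·(-41) = -761
h[5] = 5·(-761) - 4·(-185) = -3065
h[6] = 5·(-3065) - 4·(-761) = -12281
h[7] = 5·(-12281) - 4·(-3065) = -49145
h[8] = 5·(-49145) - 4·(-12281) = -196601

-196601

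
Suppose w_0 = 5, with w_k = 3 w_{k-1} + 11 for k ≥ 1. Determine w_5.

w_1 = 3(5) + 11 = 26
w_2 = 3(26) + 11 = 89
w_3 = 3(89) + 11 = 278
w_4 = 3(278) + 11 = 845
w_5 = 3(845) + 11 = 2546

2546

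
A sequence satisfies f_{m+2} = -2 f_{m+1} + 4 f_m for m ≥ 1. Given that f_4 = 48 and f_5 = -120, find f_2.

9

Rearranging, f_{m-2} = (f_m + 2 f_{m-1}) / 4.
f_3 = (-120 + 2(48)) / 4 = -24/4 = -6
f_2 = (48 + 2(-6)) / 4 = 36/4 = 9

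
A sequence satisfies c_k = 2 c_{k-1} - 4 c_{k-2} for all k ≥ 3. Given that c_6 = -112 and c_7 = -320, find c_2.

Rearranging, c_{k-2} = (c_k - 2 c_{k-1}) / -4.
c_5 = (-320 - 2(-112)) / -4 = -96/-4 = 24
c_4 = (-112 - 2(24)) / -4 = -160/-4 = 40
c_3 = (24 - 2(40)) / -4 = -56/-4 = 14
c_2 = (40 - 2(14)) / -4 = 12/-4 = -3

-3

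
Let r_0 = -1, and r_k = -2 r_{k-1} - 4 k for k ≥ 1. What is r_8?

r_1 = -2(-1) - 4 = -2
r_2 = -2(-2) - 8 = -4
r_3 = -2(-4) - 12 = -4
r_4 = -2(-4) - 16 = -8
r_5 = -2(-8) - 20 = -4
r_6 = -2(-4) - 24 = -16
r_7 = -2(-16) - 28 = 4
r_8 = -2(4) - 32 = -40

-40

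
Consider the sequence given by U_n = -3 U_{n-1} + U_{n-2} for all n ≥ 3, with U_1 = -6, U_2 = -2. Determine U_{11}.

U_3 = -3·(-2) + (-6) = 0
U_4 = -3·0 + (-2) = -2
U_5 = -3·(-2) + 0 = 6
U_6 = -3·6 + (-2) = -20
U_7 = -3·(-20) + 6 = 66
U_8 = -3·66 + (-20) = -218
U_9 = -3·(-218) + 66 = 720
U_{10} = -3·720 + (-218) = -2378
U_{11} = -3·(-2378) + 720 = 7854

7854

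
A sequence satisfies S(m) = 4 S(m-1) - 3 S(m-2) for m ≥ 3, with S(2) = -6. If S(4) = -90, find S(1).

1

Let S(1) = v.
S(3) = -24 - 3v
S(4) = -78 - 12v
So -78 - 12v = -90, giving v = 1.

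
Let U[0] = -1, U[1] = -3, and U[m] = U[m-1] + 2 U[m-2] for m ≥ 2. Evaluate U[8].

U[2] = (-3) + 2(-1) = -5
U[3] = (-5) + 2(-3) = -11
U[4] = (-11) + 2(-5) = -21
U[5] = (-21) + 2(-11) = -43
U[6] = (-43) + 2(-21) = -85
U[7] = (-85) + 2(-43) = -171
U[8] = (-171) + 2(-85) = -341

-341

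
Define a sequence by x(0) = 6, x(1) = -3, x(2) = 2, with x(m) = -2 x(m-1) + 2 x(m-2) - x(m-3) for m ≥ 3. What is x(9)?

-7208

x(3) = -2(2) + 2(-3) - 6 = -16
x(4) = -2(-16) + 2(2) - (-3) = 39
x(5) = -2(39) + 2(-16) - 2 = -112
x(6) = -2(-112) + 2(39) - (-16) = 318
x(7) = -2(318) + 2(-112) - 39 = -899
x(8) = -2(-899) + 2(318) - (-112) = 2546
x(9) = -2(2546) + 2(-899) - 318 = -7208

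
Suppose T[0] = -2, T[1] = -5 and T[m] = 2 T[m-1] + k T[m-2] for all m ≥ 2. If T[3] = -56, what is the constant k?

4

T[2] = -10 - 2k
T[3] = -20 - 9k
So -20 - 9k = -56, giving k = 4.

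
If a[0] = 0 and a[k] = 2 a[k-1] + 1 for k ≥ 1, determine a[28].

The fixed point is 1/(1 - 2) = -1, so a[k] + 1 = 2(a[k-1] + 1).
Hence a[k] = 1·2^k - 1.
a[28] = 1·2^{28} - 1 = 1·268435456 - 1 = 268435455.

268435455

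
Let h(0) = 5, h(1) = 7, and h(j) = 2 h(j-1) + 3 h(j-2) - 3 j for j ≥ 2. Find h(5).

505

h(2) = 2(7) + 3(5) - 6 = 23
h(3) = 2(23) + 3(7) - 9 = 58
h(4) = 2(58) + 3(23) - 12 = 173
h(5) = 2(173) + 3(58) - 15 = 505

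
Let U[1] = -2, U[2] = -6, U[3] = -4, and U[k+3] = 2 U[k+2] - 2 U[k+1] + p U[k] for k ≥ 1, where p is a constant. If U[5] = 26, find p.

U[4] = 4 - 2p
U[5] = 16 - 10p
So 16 - 10p = 26, giving p = -1.

-1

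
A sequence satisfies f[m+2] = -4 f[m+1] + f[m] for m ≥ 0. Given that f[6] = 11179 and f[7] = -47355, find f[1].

Rearranging, f[m-2] = f[m] + 4 f[m-1].
f[5] = -47355 + 4*11179 = -2639
f[4] = 11179 + 4*(-2639) = 623
f[3] = -2639 + 4*623 = -147
f[2] = 623 + 4*(-147) = 35
f[1] = -147 + 4*35 = -7

-7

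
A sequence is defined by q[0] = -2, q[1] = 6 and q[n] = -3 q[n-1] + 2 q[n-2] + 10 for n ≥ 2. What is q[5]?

q[2] = -3(6) + 2(-2) + 10 = -12
q[3] = -3(-12) + 2(6) + 10 = 58
q[4] = -3(58) + 2(-12) + 10 = -188
q[5] = -3(-188) + 2(58) + 10 = 690

690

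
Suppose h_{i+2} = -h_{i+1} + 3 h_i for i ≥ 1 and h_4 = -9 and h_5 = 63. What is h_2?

3

Rearranging, h_{i-2} = (h_i + h_{i-1}) / 3.
h_3 = (63 + (-9)) / 3 = 54/3 = 18
h_2 = (-9 + 18) / 3 = 9/3 = 3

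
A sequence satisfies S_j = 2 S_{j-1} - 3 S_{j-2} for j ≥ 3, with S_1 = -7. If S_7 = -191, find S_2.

-4

Let S_2 = w.
S_3 = 21 + 2w
S_4 = 42 + w
S_5 = 21 - 4w
S_6 = -84 - 11w
S_7 = -231 - 10w
So -231 - 10w = -191, giving w = -4.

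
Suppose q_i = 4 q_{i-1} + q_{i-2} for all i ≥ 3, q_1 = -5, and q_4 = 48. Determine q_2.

4

Let q_2 = w.
q_3 = -5 + 4w
q_4 = -20 + 17w
So -20 + 17w = 48, giving w = 4.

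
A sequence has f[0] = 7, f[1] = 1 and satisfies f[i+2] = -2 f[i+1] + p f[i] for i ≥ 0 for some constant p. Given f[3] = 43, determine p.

-3

f[2] = -2 + 7p
f[3] = 4 - 13p
So 4 - 13p = 43, giving p = -3.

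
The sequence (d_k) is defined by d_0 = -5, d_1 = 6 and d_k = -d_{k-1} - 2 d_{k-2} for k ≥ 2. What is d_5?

d_2 = -6 - 2(-5) = 4
d_3 = -4 - 2(6) = -16
d_4 = -(-16) - 2(4) = 8
d_5 = -8 - 2(-16) = 24

24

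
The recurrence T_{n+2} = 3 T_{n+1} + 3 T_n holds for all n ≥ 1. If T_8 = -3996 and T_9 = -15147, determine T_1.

3

Rearranging, T_{n-2} = (T_n - 3 T_{n-1}) / 3.
T_7 = (-15147 - 3·(-3996)) / 3 = -3159/3 = -1053
T_6 = (-3996 - 3·(-1053)) / 3 = -837/3 = -279
T_5 = (-1053 - 3·(-279)) / 3 = -216/3 = -72
T_4 = (-279 - 3·(-72)) / 3 = -63/3 = -21
T_3 = (-72 - 3·(-21)) / 3 = -9/3 = -3
T_2 = (-21 - 3·(-3)) / 3 = -12/3 = -4
T_1 = (-3 - 3·(-4)) / 3 = 9/3 = 3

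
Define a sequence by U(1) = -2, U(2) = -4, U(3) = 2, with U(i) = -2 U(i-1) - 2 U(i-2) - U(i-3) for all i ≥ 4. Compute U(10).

6

U(4) = -2*2 - 2*(-4) - (-2) = 6
U(5) = -2*6 - 2*2 - (-4) = -12
U(6) = -2*(-12) - 2*6 - 2 = 10
U(7) = -2*10 - 2*(-12) - 6 = -2
U(8) = -2*(-2) - 2*10 - (-12) = -4
U(9) = -2*(-4) - 2*(-2) - 10 = 2
U(10) = -2*2 - 2*(-4) - (-2) = 6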